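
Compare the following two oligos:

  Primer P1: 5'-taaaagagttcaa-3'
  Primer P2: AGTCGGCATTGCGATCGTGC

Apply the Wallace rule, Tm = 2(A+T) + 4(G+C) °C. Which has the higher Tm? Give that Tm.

Primer P2, 64°C

Primer P1: A+T=10, G+C=3 → Tm = 2(10)+4(3) = 32°C
Primer P2: A+T=8, G+C=12 → Tm = 2(8)+4(12) = 64°C
32°C vs 64°C → primer P2 is higher.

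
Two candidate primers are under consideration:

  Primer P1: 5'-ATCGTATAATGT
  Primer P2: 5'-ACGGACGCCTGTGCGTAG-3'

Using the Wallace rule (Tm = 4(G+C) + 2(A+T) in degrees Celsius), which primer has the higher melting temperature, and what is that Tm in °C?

Primer P2, 60°C

Primer P1: A+T=9, G+C=3 → Tm = 2(9)+4(3) = 30°C
Primer P2: A+T=6, G+C=12 → Tm = 2(6)+4(12) = 60°C
30°C vs 60°C → primer P2 is higher.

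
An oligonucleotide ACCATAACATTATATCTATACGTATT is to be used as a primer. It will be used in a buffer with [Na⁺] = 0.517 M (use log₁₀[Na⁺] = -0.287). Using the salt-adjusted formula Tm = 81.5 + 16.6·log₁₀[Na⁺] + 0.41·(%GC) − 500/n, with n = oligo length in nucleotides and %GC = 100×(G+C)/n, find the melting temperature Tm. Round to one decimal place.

Length n = 26. Counting bases: T=10, A=10, C=5, G=1
G+C = 6, so %GC = 6/26 × 100 = 23.077%
Salt term: 16.6 × (-0.287) = -4.764
GC term: 0.41 × 23.077 = 9.462; length term: −500/26 = −19.231
Tm = 81.5 + (-4.764) + 9.462 − 19.231 = 66.967 → 67.0°C

67.0°C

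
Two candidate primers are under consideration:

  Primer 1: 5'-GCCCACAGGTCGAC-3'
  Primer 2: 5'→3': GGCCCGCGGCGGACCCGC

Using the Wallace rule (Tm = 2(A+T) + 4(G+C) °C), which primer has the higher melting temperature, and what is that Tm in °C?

Primer 1: A+T=4, G+C=10 → Tm = 2(4)+4(10) = 48°C
Primer 2: A+T=1, G+C=17 → Tm = 2(1)+4(17) = 70°C
48°C vs 70°C → primer 2 is higher.

Primer 2, 70°C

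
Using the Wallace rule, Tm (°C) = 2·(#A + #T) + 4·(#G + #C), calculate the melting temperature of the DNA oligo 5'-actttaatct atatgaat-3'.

Base counts: C=2, A=7, G=1, T=8
A+T = 15, G+C = 3
Tm = 4·3 + 2·15 = 12 + 30 = 42°C

42°C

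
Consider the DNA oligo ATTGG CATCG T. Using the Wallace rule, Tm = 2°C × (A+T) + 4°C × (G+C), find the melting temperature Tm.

Base counts: A=2, T=4, C=2, G=3
So N_AT = 6 and N_GC = 5.
Tm = 4·5 + 2·6 = 20 + 12 = 32°C

32°C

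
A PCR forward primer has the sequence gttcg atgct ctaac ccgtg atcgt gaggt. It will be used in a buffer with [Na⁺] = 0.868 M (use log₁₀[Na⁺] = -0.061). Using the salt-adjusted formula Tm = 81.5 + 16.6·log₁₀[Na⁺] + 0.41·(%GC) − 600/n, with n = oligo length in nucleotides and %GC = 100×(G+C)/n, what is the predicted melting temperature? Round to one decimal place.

82.4°C

Length n = 30. Counting bases: A=5, G=9, T=9, C=7
G+C = 16, so %GC = 16/30 × 100 = 53.333%
Salt term: 16.6 × (-0.061) = -1.013
GC term: 0.41 × 53.333 = 21.867; length term: −600/30 = −20
Tm = 81.5 + (-1.013) + 21.867 − 20 = 82.354 → 82.4°C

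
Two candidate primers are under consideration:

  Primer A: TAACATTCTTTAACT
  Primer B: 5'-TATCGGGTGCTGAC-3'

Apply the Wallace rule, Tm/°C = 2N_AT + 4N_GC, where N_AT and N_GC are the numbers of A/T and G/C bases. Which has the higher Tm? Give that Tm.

Primer B, 44°C

Primer A: A+T=12, G+C=3 → Tm = 2(12)+4(3) = 36°C
Primer B: A+T=6, G+C=8 → Tm = 2(6)+4(8) = 44°C
36°C vs 44°C → primer B is higher.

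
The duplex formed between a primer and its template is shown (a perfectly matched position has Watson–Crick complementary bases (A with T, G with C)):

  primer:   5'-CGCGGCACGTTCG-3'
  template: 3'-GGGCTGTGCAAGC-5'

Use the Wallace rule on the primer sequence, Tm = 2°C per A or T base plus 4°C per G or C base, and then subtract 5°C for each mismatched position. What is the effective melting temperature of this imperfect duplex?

36°C

Primer base counts: A=1, T=2, G=5, C=5 → A+T=3, G+C=10
Perfect-match Tm = 2(3) + 4(10) = 6 + 40 = 46°C
Mismatches (positions where the bases are not complementary): 2 (at positions 2, 5)
Effective Tm = 46 − 2×5 = 46 − 10 = 36°C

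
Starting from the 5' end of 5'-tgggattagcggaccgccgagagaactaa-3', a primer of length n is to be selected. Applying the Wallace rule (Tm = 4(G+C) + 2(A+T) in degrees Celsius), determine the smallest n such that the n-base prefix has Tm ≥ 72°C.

First 21 bases: TGGGATTAGCGGACCGCCGAG → Tm = 70°C (< 72°C)
First 22 bases: TGGGATTAGCGGACCGCCGAGA → Tm = 72°C (≥ 72°C)
Since every base adds ≥2°C, Tm only increases with n, so the threshold is first crossed at n = 22.

n = 22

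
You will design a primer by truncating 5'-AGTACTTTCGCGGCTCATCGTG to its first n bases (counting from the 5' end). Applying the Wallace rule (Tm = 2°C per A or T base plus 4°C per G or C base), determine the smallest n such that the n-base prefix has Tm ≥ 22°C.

First 8 bases: AGTACTTT → Tm = 20°C (< 22°C)
First 9 bases: AGTACTTTC → Tm = 24°C (≥ 22°C)
Since every base adds ≥2°C, Tm only increases with n, so the threshold is first crossed at n = 9.

n = 9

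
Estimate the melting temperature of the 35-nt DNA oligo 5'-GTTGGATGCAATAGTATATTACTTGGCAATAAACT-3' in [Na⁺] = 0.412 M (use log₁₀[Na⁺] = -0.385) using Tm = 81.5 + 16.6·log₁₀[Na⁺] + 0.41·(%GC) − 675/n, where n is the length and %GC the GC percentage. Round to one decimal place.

Length n = 35. Base counts: T=12, A=12, C=4, G=7
G+C = 11, so %GC = 11/35 × 100 = 31.429%
Salt term: 16.6 × (-0.385) = -6.391
GC term: 0.41 × 31.429 = 12.886; length term: −675/35 = −19.286
Tm = 81.5 + (-6.391) + 12.886 − 19.286 = 68.709 → 68.7°C

68.7°C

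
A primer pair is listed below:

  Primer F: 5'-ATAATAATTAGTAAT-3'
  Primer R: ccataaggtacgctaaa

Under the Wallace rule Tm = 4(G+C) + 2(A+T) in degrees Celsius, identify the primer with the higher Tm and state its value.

Primer R, 48°C

Primer F: A+T=14, G+C=1 → Tm = 2(14)+4(1) = 32°C
Primer R: A+T=10, G+C=7 → Tm = 2(10)+4(7) = 48°C
32°C vs 48°C → primer R is higher.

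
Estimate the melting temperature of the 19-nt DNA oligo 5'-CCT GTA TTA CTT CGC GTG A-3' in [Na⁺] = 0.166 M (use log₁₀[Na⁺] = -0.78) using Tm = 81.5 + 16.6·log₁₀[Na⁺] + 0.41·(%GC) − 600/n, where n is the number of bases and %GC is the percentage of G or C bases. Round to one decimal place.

56.4°C

Length n = 19. Scanning the sequence gives C=5, A=3, T=7, G=4.
G+C = 9, so %GC = 9/19 × 100 = 47.368%
Salt term: 16.6 × (-0.78) = -12.948
GC term: 0.41 × 47.368 = 19.421; length term: −600/19 = −31.579
Tm = 81.5 + (-12.948) + 19.421 − 31.579 = 56.394 → 56.4°C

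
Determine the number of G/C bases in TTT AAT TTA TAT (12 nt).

Scanning the sequence gives A=4, G=0, T=8, C=0.
G+C = 0 + 0 = 0

0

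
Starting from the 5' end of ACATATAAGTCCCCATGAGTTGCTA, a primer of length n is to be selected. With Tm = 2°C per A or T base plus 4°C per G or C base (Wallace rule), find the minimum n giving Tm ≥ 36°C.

n = 13

First 12 bases: ACATATAAGTCC → Tm = 32°C (< 36°C)
First 13 bases: ACATATAAGTCCC → Tm = 36°C (≥ 36°C)
Since every base adds ≥2°C, Tm only increases with n, so the threshold is first crossed at n = 13.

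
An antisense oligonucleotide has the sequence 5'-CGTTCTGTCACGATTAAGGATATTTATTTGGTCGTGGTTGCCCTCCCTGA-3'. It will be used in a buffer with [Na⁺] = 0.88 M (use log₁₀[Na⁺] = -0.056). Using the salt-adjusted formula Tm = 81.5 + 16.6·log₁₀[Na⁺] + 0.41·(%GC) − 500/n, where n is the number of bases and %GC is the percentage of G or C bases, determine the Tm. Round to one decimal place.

89.4°C

Length n = 50. G=12, T=19, A=8, C=11
G+C = 23, so %GC = 23/50 × 100 = 46%
Salt term: 16.6 × (-0.056) = -0.93
GC term: 0.41 × 46 = 18.86; length term: −500/50 = −10
Tm = 81.5 + (-0.93) + 18.86 − 10 = 89.43 → 89.4°C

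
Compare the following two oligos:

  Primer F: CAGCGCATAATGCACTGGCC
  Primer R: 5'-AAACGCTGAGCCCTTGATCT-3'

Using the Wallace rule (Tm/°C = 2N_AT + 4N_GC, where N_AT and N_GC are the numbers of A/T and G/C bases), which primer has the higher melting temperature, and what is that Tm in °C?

Primer F: A+T=8, G+C=12 → Tm = 2(8)+4(12) = 64°C
Primer R: A+T=10, G+C=10 → Tm = 2(10)+4(10) = 60°C
64°C vs 60°C → primer F is higher.

Primer F, 64°C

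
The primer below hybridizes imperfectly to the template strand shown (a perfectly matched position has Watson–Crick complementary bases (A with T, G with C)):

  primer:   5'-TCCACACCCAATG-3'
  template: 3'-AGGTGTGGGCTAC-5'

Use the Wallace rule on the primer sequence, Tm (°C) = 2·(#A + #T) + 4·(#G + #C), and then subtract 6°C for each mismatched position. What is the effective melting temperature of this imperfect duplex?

Primer base counts: A=4, T=2, G=1, C=6 → A+T=6, G+C=7
Perfect-match Tm = 2(6) + 4(7) = 12 + 28 = 40°C
Mismatches (positions where the bases are not complementary): 1 (at position 10)
Effective Tm = 40 − 1×6 = 40 − 6 = 34°C

34°C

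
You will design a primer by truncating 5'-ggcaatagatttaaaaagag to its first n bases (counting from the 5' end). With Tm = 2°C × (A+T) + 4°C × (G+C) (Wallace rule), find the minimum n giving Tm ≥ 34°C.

n = 13

First 12 bases: GGCAATAGATTT → Tm = 32°C (< 34°C)
First 13 bases: GGCAATAGATTTA → Tm = 34°C (≥ 34°C)
Each additional base adds 2°C (A/T) or 4°C (G/C), so Tm is non-decreasing in n; n = 13 is the first length to reach 34°C.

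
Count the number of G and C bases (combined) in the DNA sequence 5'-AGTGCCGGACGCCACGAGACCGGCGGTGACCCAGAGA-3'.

26

Counting bases: T=2, G=14, A=9, C=12
G+C = 14 + 12 = 26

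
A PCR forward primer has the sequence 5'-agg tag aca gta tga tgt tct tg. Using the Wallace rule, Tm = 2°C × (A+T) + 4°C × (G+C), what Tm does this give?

Counting bases: T=8, G=7, A=6, C=2
A+T = 14, G+C = 9
Tm = 2(14) + 4(9) = 28 + 36 = 64°C

64°C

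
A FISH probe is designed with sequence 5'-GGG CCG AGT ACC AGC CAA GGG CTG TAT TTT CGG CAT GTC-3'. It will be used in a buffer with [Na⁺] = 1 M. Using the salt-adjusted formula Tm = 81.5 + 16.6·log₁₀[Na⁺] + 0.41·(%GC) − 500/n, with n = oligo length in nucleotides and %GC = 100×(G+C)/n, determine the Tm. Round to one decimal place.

Length n = 39. Scanning the sequence gives C=10, A=7, G=13, T=9.
G+C = 23, so %GC = 23/39 × 100 = 58.974%
Salt term: 16.6 × (0) = 0
GC term: 0.41 × 58.974 = 24.179; length term: −500/39 = −12.821
Tm = 81.5 + (0) + 24.179 − 12.821 = 92.858 → 92.9°C

92.9°C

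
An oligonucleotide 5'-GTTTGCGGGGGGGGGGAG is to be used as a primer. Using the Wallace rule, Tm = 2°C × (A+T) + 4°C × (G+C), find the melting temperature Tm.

Counting bases: G=13, T=3, C=1, A=1
A+T = 4, G+C = 14
Tm = 4·14 + 2·4 = 56 + 8 = 64°C

64°C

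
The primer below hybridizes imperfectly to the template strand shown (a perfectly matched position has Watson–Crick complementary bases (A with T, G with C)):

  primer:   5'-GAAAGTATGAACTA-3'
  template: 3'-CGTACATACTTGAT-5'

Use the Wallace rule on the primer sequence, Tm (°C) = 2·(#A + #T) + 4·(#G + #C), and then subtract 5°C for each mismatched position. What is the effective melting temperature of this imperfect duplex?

26°C

Primer base counts: A=7, T=3, G=3, C=1 → A+T=10, G+C=4
Perfect-match Tm = 2(10) + 4(4) = 20 + 16 = 36°C
Mismatches (positions where the bases are not complementary): 2 (at positions 2, 4)
Effective Tm = 36 − 2×5 = 36 − 10 = 26°C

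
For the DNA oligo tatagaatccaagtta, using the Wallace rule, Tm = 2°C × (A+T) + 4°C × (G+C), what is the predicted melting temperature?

Base counts: T=5, G=2, C=2, A=7
So N_AT = 12 and N_GC = 4.
Tm = 2×12 + 4×4 = 40°C

40°C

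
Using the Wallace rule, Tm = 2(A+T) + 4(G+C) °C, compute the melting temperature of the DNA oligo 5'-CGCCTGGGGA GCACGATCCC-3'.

Counting bases: G=7, C=8, T=2, A=3
A+T = 5, G+C = 15
Tm = 2(5) + 4(15) = 10 + 60 = 70°C

70°C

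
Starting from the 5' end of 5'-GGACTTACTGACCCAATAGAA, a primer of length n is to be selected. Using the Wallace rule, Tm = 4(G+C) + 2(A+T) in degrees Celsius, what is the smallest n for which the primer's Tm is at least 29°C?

First 9 bases: GGACTTACT → Tm = 26°C (< 29°C)
First 10 bases: GGACTTACTG → Tm = 30°C (≥ 29°C)
Each additional base adds 2°C (A/T) or 4°C (G/C), so Tm is non-decreasing in n; n = 10 is the first length to reach 29°C.

n = 10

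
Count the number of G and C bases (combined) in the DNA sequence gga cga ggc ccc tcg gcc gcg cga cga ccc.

25

G=11, T=1, C=14, A=4
Total G or C: 11 + 14 = 25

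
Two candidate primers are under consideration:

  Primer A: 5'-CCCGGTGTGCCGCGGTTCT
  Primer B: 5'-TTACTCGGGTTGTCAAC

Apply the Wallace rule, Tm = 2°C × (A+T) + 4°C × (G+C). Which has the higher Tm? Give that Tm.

Primer A, 66°C

Primer A: A+T=5, G+C=14 → Tm = 2(5)+4(14) = 66°C
Primer B: A+T=9, G+C=8 → Tm = 2(9)+4(8) = 50°C
66°C vs 50°C → primer A is higher.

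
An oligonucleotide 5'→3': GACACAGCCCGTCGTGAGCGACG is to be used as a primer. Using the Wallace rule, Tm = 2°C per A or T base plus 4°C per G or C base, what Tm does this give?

78°C

T=2, G=8, A=5, C=8
A+T = 7, G+C = 16
Tm = 2(7) + 4(16) = 14 + 64 = 78°C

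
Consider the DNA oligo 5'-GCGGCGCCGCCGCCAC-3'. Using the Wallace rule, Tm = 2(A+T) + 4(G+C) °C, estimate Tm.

62°C

A=1, T=0, G=6, C=9
So N_AT = 1 and N_GC = 15.
Tm = 2×1 + 4×15 = 62°C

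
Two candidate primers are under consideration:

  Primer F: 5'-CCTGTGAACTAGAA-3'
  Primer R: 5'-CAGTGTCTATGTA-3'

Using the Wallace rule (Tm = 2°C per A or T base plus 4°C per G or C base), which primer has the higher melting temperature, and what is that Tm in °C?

Primer F, 40°C

Primer F: A+T=8, G+C=6 → Tm = 2(8)+4(6) = 40°C
Primer R: A+T=8, G+C=5 → Tm = 2(8)+4(5) = 36°C
40°C vs 36°C → primer F is higher.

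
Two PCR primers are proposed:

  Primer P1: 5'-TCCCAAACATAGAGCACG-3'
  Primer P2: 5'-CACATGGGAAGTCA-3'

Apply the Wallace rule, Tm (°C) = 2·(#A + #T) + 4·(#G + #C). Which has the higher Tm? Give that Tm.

Primer P1, 54°C

Primer P1: A+T=9, G+C=9 → Tm = 2(9)+4(9) = 54°C
Primer P2: A+T=7, G+C=7 → Tm = 2(7)+4(7) = 42°C
54°C vs 42°C → primer P1 is higher.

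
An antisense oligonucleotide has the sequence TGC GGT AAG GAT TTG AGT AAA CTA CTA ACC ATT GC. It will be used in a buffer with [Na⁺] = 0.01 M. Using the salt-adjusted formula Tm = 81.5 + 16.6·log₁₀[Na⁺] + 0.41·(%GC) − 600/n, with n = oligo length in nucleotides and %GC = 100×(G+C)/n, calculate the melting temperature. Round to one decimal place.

Length n = 35. Scanning the sequence gives G=8, C=6, T=10, A=11.
G+C = 14, so %GC = 14/35 × 100 = 40%
Salt term: 16.6 × (-2) = -33.2
GC term: 0.41 × 40 = 16.4; length term: −600/35 = −17.143
Tm = 81.5 + (-33.2) + 16.4 − 17.143 = 47.557 → 47.6°C

47.6°C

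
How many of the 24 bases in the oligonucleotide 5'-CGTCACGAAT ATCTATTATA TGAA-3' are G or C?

7

Scanning the sequence gives G=3, T=8, A=9, C=4.
G+C = 3 + 4 = 7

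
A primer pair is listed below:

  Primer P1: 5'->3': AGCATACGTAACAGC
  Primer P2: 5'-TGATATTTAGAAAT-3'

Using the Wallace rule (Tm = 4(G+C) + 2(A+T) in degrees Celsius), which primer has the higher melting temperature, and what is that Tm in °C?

Primer P1: A+T=8, G+C=7 → Tm = 2(8)+4(7) = 44°C
Primer P2: A+T=12, G+C=2 → Tm = 2(12)+4(2) = 32°C
44°C vs 32°C → primer P1 is higher.

Primer P1, 44°C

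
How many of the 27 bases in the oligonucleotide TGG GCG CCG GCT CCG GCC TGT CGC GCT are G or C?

22

C=11, T=5, G=11, A=0
G+C = 11 + 11 = 22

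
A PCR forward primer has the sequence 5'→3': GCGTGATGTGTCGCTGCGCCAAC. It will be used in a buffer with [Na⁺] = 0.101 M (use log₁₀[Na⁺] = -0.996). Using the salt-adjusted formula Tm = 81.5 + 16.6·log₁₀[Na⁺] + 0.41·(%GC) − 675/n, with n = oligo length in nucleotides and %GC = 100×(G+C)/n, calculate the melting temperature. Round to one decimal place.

Length n = 23. G=8, A=3, T=5, C=7
G+C = 15, so %GC = 15/23 × 100 = 65.217%
Salt term: 16.6 × (-0.996) = -16.534
GC term: 0.41 × 65.217 = 26.739; length term: −675/23 = −29.348
Tm = 81.5 + (-16.534) + 26.739 − 29.348 = 62.357 → 62.4°C

62.4°C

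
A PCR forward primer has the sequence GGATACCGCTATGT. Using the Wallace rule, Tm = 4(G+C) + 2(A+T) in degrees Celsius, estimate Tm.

Scanning the sequence gives C=3, G=4, A=3, T=4.
AT pairs contribute 7, GC pairs contribute 7.
Tm = 4·7 + 2·7 = 28 + 14 = 42°C

42°C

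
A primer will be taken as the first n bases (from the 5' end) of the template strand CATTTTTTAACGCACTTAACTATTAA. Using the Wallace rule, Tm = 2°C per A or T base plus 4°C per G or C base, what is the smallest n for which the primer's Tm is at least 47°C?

First 18 bases: CATTTTTTAACGCACTTA → Tm = 46°C (< 47°C)
First 19 bases: CATTTTTTAACGCACTTAA → Tm = 48°C (≥ 47°C)
Each additional base adds 2°C (A/T) or 4°C (G/C), so Tm is non-decreasing in n; n = 19 is the first length to reach 47°C.

n = 19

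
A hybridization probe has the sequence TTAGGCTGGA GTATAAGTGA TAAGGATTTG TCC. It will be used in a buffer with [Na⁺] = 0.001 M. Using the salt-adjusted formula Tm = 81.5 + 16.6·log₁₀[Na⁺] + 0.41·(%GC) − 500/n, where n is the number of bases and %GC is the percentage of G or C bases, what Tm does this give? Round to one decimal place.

32.7°C

Length n = 33. Counting bases: G=10, T=11, C=3, A=9
G+C = 13, so %GC = 13/33 × 100 = 39.394%
Salt term: 16.6 × (-3) = -49.8
GC term: 0.41 × 39.394 = 16.152; length term: −500/33 = −15.152
Tm = 81.5 + (-49.8) + 16.152 − 15.152 = 32.7 → 32.7°C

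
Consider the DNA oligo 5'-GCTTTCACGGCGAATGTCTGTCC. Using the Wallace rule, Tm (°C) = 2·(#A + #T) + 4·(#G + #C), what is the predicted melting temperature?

72°C

Counting bases: G=6, A=3, T=7, C=7
A+T = 10, G+C = 13
Tm = 4·13 + 2·10 = 52 + 20 = 72°C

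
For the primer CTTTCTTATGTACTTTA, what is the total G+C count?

G=1, A=3, C=3, T=10
Total G or C: 1 + 3 = 4

4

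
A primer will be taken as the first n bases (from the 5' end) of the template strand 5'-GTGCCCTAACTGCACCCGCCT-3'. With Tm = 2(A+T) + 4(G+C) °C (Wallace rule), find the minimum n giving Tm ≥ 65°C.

n = 20

First 19 bases: GTGCCCTAACTGCACCCGC → Tm = 64°C (< 65°C)
First 20 bases: GTGCCCTAACTGCACCCGCC → Tm = 68°C (≥ 65°C)
Each additional base adds 2°C (A/T) or 4°C (G/C), so Tm is non-decreasing in n; n = 20 is the first length to reach 65°C.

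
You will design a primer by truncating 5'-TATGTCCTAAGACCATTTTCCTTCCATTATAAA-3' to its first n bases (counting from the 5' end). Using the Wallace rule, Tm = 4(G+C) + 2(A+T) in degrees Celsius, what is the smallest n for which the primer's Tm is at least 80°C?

First 29 bases: TATGTCCTAAGACCATTTTCCTTCCATTA → Tm = 78°C (< 80°C)
First 30 bases: TATGTCCTAAGACCATTTTCCTTCCATTAT → Tm = 80°C (≥ 80°C)
Since every base adds ≥2°C, Tm only increases with n, so the threshold is first crossed at n = 30.

n = 30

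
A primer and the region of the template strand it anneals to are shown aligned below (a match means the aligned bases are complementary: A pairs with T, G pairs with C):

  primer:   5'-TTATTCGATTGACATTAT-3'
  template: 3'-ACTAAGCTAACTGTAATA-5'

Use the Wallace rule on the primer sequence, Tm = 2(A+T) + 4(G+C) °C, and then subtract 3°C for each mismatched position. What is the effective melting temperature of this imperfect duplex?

41°C

Primer base counts: A=5, T=9, G=2, C=2 → A+T=14, G+C=4
Perfect-match Tm = 2(14) + 4(4) = 28 + 16 = 44°C
Mismatches (positions where the bases are not complementary): 1 (at position 2)
Effective Tm = 44 − 1×3 = 44 − 3 = 41°C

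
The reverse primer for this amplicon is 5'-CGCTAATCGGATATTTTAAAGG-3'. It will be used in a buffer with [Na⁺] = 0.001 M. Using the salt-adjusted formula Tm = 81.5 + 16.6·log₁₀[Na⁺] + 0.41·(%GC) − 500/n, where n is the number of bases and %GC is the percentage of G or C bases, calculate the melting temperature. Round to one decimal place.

23.9°C

Length n = 22. Scanning the sequence gives C=3, T=7, A=7, G=5.
G+C = 8, so %GC = 8/22 × 100 = 36.364%
Salt term: 16.6 × (-3) = -49.8
GC term: 0.41 × 36.364 = 14.909; length term: −500/22 = −22.727
Tm = 81.5 + (-49.8) + 14.909 − 22.727 = 23.882 → 23.9°C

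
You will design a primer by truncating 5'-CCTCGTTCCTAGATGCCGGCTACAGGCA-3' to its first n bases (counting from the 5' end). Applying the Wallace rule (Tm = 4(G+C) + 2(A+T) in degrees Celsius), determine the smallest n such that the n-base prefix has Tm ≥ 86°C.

n = 27

First 26 bases: CCTCGTTCCTAGATGCCGGCTACAGG → Tm = 84°C (< 86°C)
First 27 bases: CCTCGTTCCTAGATGCCGGCTACAGGC → Tm = 88°C (≥ 86°C)
Each additional base adds 2°C (A/T) or 4°C (G/C), so Tm is non-decreasing in n; n = 27 is the first length to reach 86°C.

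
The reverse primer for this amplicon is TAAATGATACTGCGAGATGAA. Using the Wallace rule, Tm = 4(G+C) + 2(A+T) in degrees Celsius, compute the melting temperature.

56°C

T=5, A=9, C=2, G=5
So N_AT = 14 and N_GC = 7.
Tm = 2×14 + 4×7 = 56°C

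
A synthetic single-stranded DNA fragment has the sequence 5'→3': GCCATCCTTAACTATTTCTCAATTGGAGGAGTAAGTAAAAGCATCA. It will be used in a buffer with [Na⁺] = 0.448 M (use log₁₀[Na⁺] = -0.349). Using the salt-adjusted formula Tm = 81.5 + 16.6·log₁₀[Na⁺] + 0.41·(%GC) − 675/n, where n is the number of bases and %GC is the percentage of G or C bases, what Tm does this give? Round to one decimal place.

76.2°C

Length n = 46. C=9, A=16, T=13, G=8
G+C = 17, so %GC = 17/46 × 100 = 36.957%
Salt term: 16.6 × (-0.349) = -5.793
GC term: 0.41 × 36.957 = 15.152; length term: −675/46 = −14.674
Tm = 81.5 + (-5.793) + 15.152 − 14.674 = 76.185 → 76.2°C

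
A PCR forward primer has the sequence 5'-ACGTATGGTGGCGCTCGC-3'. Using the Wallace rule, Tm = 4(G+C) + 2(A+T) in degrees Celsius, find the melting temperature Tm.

Base counts: A=2, G=7, C=5, T=4
A+T = 6, G+C = 12
Tm = 2×6 + 4×12 = 60°C

60°C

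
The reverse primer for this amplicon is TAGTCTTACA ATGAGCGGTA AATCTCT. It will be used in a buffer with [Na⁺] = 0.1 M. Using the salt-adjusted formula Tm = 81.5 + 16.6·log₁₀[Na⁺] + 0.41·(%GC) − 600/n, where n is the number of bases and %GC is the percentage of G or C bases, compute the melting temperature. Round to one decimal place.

57.9°C

Length n = 27. Base counts: T=9, A=8, G=5, C=5
G+C = 10, so %GC = 10/27 × 100 = 37.037%
Salt term: 16.6 × (-1) = -16.6
GC term: 0.41 × 37.037 = 15.185; length term: −600/27 = −22.222
Tm = 81.5 + (-16.6) + 15.185 − 22.222 = 57.863 → 57.9°C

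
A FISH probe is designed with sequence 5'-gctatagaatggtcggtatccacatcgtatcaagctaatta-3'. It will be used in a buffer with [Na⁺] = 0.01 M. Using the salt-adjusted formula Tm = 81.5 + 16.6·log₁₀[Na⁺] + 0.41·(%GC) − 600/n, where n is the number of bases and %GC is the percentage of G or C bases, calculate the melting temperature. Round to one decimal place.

Length n = 41. Counting bases: A=13, T=12, G=8, C=8
G+C = 16, so %GC = 16/41 × 100 = 39.024%
Salt term: 16.6 × (-2) = -33.2
GC term: 0.41 × 39.024 = 16; length term: −600/41 = −14.634
Tm = 81.5 + (-33.2) + 16 − 14.634 = 49.666 → 49.7°C

49.7°C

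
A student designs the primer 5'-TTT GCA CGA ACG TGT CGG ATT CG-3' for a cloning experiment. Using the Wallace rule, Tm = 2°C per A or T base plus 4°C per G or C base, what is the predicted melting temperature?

Scanning the sequence gives C=5, T=7, A=4, G=7.
AT pairs contribute 11, GC pairs contribute 12.
Tm = 2×11 + 4×12 = 70°C

70°C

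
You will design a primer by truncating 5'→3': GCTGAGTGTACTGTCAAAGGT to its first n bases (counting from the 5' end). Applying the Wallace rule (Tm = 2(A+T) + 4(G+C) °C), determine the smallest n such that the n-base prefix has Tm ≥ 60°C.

n = 20

First 19 bases: GCTGAGTGTACTGTCAAAG → Tm = 56°C (< 60°C)
First 20 bases: GCTGAGTGTACTGTCAAAGG → Tm = 60°C (≥ 60°C)
Since every base adds ≥2°C, Tm only increases with n, so the threshold is first crossed at n = 20.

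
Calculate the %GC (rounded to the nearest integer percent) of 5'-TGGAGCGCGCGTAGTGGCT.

68%

C=4, A=2, G=9, T=4
G+C = 9 + 4 = 13 out of 19 bases
%GC = 13/19 × 100 = 68.42% ≈ 68%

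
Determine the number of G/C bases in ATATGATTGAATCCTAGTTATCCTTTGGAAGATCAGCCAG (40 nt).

Base counts: G=8, A=12, C=7, T=13
G+C = 8 + 7 = 15

15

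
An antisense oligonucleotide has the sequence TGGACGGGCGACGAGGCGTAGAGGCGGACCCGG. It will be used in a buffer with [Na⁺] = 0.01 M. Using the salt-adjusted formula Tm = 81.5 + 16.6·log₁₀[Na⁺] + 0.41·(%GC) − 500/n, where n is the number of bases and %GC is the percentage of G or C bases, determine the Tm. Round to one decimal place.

Length n = 33. C=8, G=17, T=2, A=6
G+C = 25, so %GC = 25/33 × 100 = 75.758%
Salt term: 16.6 × (-2) = -33.2
GC term: 0.41 × 75.758 = 31.061; length term: −500/33 = −15.152
Tm = 81.5 + (-33.2) + 31.061 − 15.152 = 64.209 → 64.2°C

64.2°C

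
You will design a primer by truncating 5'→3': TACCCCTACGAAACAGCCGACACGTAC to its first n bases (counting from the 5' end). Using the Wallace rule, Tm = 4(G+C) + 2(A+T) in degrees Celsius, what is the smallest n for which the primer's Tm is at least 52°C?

n = 17

First 16 bases: TACCCCTACGAAACAG → Tm = 48°C (< 52°C)
First 17 bases: TACCCCTACGAAACAGC → Tm = 52°C (≥ 52°C)
Each additional base adds 2°C (A/T) or 4°C (G/C), so Tm is non-decreasing in n; n = 17 is the first length to reach 52°C.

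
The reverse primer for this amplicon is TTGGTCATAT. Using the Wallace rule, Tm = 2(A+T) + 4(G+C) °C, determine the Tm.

26°C

Scanning the sequence gives G=2, T=5, C=1, A=2.
AT pairs contribute 7, GC pairs contribute 3.
Tm = 2×7 + 4×3 = 26°C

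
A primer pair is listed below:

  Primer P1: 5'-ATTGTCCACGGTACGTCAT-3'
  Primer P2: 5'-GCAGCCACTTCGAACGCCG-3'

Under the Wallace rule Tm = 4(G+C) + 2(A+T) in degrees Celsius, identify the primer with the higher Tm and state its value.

Primer P1: A+T=10, G+C=9 → Tm = 2(10)+4(9) = 56°C
Primer P2: A+T=6, G+C=13 → Tm = 2(6)+4(13) = 64°C
56°C vs 64°C → primer P2 is higher.

Primer P2, 64°C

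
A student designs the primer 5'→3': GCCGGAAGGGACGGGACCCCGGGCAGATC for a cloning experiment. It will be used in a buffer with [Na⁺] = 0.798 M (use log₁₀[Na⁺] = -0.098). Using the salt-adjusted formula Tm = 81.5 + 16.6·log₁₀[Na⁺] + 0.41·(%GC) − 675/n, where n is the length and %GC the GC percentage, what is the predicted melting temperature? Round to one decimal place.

87.7°C

Length n = 29. A=6, G=13, T=1, C=9
G+C = 22, so %GC = 22/29 × 100 = 75.862%
Salt term: 16.6 × (-0.098) = -1.627
GC term: 0.41 × 75.862 = 31.103; length term: −675/29 = −23.276
Tm = 81.5 + (-1.627) + 31.103 − 23.276 = 87.7 → 87.7°C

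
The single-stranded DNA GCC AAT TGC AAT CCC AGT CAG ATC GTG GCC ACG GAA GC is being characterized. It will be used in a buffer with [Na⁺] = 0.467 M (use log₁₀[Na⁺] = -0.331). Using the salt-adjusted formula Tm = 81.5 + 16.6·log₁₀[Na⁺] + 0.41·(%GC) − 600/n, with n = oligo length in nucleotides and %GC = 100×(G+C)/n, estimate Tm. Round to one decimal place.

84.0°C

Length n = 38. Scanning the sequence gives G=10, T=6, C=12, A=10.
G+C = 22, so %GC = 22/38 × 100 = 57.895%
Salt term: 16.6 × (-0.331) = -5.495
GC term: 0.41 × 57.895 = 23.737; length term: −600/38 = −15.789
Tm = 81.5 + (-5.495) + 23.737 − 15.789 = 83.953 → 84.0°C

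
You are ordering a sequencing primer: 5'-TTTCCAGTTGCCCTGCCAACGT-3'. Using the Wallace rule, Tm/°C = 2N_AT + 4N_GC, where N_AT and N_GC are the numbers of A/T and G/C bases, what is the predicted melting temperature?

68°C

Base counts: C=8, G=4, T=7, A=3
So N_AT = 10 and N_GC = 12.
Tm = 2×10 + 4×12 = 68°C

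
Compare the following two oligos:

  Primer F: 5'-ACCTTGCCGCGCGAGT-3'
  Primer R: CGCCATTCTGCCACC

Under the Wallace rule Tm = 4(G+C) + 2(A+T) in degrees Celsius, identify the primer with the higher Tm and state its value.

Primer F: A+T=5, G+C=11 → Tm = 2(5)+4(11) = 54°C
Primer R: A+T=5, G+C=10 → Tm = 2(5)+4(10) = 50°C
54°C vs 50°C → primer F is higher.

Primer F, 54°C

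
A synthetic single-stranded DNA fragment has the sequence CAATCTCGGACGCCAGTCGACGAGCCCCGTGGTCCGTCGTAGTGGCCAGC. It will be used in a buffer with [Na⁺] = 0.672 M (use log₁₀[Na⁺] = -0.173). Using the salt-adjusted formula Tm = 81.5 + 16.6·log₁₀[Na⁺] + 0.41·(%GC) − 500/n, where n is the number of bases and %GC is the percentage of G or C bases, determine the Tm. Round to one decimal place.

Length n = 50. C=18, T=8, G=16, A=8
G+C = 34, so %GC = 34/50 × 100 = 68%
Salt term: 16.6 × (-0.173) = -2.872
GC term: 0.41 × 68 = 27.88; length term: −500/50 = −10
Tm = 81.5 + (-2.872) + 27.88 − 10 = 96.508 → 96.5°C

96.5°C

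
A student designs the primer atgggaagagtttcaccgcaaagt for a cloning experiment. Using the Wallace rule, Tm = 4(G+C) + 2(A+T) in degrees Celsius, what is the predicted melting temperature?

70°C

Scanning the sequence gives A=8, G=7, C=4, T=5.
A+T = 13, G+C = 11
Tm = 2(13) + 4(11) = 26 + 44 = 70°C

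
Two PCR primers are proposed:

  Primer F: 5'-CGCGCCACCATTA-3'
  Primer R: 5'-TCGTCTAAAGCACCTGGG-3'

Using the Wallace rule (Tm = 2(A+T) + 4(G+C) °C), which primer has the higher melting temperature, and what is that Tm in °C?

Primer F: A+T=5, G+C=8 → Tm = 2(5)+4(8) = 42°C
Primer R: A+T=8, G+C=10 → Tm = 2(8)+4(10) = 56°C
42°C vs 56°C → primer R is higher.

Primer R, 56°C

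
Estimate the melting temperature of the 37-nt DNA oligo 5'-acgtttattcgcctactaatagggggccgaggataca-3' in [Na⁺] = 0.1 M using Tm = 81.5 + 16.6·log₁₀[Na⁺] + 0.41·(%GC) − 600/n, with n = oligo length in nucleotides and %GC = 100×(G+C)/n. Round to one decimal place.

Length n = 37. T=9, G=10, C=8, A=10
G+C = 18, so %GC = 18/37 × 100 = 48.649%
Salt term: 16.6 × (-1) = -16.6
GC term: 0.41 × 48.649 = 19.946; length term: −600/37 = −16.216
Tm = 81.5 + (-16.6) + 19.946 − 16.216 = 68.63 → 68.6°C

68.6°C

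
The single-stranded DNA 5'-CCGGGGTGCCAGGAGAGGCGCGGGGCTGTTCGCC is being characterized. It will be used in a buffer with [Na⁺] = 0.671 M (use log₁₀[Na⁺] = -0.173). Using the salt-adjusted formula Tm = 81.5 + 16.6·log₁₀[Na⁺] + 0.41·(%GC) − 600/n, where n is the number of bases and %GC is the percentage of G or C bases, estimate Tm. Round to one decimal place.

Length n = 34. Scanning the sequence gives A=3, C=10, G=17, T=4.
G+C = 27, so %GC = 27/34 × 100 = 79.412%
Salt term: 16.6 × (-0.173) = -2.872
GC term: 0.41 × 79.412 = 32.559; length term: −600/34 = −17.647
Tm = 81.5 + (-2.872) + 32.559 − 17.647 = 93.54 → 93.5°C

93.5°C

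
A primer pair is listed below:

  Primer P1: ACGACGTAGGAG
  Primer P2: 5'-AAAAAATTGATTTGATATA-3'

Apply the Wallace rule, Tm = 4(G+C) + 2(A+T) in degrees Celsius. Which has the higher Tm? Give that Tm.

Primer P1: A+T=5, G+C=7 → Tm = 2(5)+4(7) = 38°C
Primer P2: A+T=17, G+C=2 → Tm = 2(17)+4(2) = 42°C
38°C vs 42°C → primer P2 is higher.

Primer P2, 42°C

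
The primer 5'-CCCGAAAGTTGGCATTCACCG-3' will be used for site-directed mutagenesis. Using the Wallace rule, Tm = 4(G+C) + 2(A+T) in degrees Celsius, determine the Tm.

Base counts: T=4, C=7, A=5, G=5
AT pairs contribute 9, GC pairs contribute 12.
Tm = 4·12 + 2·9 = 48 + 18 = 66°C

66°C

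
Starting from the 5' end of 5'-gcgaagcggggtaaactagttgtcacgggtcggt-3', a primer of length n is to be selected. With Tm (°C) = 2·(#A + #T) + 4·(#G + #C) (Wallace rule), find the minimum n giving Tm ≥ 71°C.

First 23 bases: GCGAAGCGGGGTAAACTAGTTGT → Tm = 70°C (< 71°C)
First 24 bases: GCGAAGCGGGGTAAACTAGTTGTC → Tm = 74°C (≥ 71°C)
Since every base adds ≥2°C, Tm only increases with n, so the threshold is first crossed at n = 24.

n = 24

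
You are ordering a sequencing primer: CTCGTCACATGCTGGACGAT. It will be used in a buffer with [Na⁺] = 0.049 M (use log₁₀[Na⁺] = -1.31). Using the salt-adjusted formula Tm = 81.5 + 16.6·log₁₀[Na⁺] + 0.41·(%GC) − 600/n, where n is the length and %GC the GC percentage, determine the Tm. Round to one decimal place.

Length n = 20. Scanning the sequence gives A=4, C=6, G=5, T=5.
G+C = 11, so %GC = 11/20 × 100 = 55%
Salt term: 16.6 × (-1.31) = -21.746
GC term: 0.41 × 55 = 22.55; length term: −600/20 = −30
Tm = 81.5 + (-21.746) + 22.55 − 30 = 52.304 → 52.3°C

52.3°C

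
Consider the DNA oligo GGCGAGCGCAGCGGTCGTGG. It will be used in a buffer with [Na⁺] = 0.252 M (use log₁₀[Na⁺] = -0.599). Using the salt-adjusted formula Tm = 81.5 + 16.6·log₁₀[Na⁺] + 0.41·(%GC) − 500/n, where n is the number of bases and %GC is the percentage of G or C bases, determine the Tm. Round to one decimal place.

79.4°C

Length n = 20. Counting bases: C=5, A=2, G=11, T=2
G+C = 16, so %GC = 16/20 × 100 = 80%
Salt term: 16.6 × (-0.599) = -9.943
GC term: 0.41 × 80 = 32.8; length term: −500/20 = −25
Tm = 81.5 + (-9.943) + 32.8 − 25 = 79.357 → 79.4°C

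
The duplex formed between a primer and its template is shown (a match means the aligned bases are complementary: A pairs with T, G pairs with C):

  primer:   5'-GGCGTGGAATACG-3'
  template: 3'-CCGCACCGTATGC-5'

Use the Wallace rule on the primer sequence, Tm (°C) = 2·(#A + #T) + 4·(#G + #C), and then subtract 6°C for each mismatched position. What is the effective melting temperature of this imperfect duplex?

Primer base counts: A=3, T=2, G=6, C=2 → A+T=5, G+C=8
Perfect-match Tm = 2(5) + 4(8) = 10 + 32 = 42°C
Mismatches (positions where the bases are not complementary): 1 (at position 8)
Effective Tm = 42 − 1×6 = 42 − 6 = 36°C

36°C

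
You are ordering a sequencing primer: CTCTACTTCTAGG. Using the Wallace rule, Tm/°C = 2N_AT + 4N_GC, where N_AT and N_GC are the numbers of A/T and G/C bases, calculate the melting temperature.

38°C

Base counts: C=4, A=2, T=5, G=2
A+T = 7, G+C = 6
Tm = 2×7 + 4×6 = 38°C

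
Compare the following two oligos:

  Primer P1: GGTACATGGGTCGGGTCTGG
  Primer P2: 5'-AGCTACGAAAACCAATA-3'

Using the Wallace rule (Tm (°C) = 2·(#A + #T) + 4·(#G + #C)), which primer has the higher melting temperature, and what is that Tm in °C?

Primer P1: A+T=7, G+C=13 → Tm = 2(7)+4(13) = 66°C
Primer P2: A+T=11, G+C=6 → Tm = 2(11)+4(6) = 46°C
66°C vs 46°C → primer P1 is higher.

Primer P1, 66°C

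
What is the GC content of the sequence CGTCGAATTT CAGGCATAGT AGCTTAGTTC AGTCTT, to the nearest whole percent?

42%

Counting bases: A=8, T=13, G=8, C=7
G+C = 8 + 7 = 15 out of 36 bases
%GC = 15/36 × 100 = 41.67% ≈ 42%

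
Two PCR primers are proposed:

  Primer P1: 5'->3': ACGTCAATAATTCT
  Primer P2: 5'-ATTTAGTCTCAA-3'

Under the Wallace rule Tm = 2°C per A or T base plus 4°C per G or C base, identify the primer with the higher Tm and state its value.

Primer P1, 36°C

Primer P1: A+T=10, G+C=4 → Tm = 2(10)+4(4) = 36°C
Primer P2: A+T=9, G+C=3 → Tm = 2(9)+4(3) = 30°C
36°C vs 30°C → primer P1 is higher.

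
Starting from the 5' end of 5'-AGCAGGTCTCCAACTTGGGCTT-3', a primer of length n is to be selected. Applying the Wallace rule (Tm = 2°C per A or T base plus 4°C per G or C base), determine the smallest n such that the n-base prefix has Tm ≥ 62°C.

n = 20

First 19 bases: AGCAGGTCTCCAACTTGGG → Tm = 60°C (< 62°C)
First 20 bases: AGCAGGTCTCCAACTTGGGC → Tm = 64°C (≥ 62°C)
Each additional base adds 2°C (A/T) or 4°C (G/C), so Tm is non-decreasing in n; n = 20 is the first length to reach 62°C.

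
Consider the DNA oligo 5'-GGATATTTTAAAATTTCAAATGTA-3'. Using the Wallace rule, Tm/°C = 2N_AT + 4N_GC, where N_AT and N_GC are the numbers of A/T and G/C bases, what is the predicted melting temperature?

56°C

C=1, T=10, A=10, G=3
AT pairs contribute 20, GC pairs contribute 4.
Tm = 4·4 + 2·20 = 16 + 40 = 56°C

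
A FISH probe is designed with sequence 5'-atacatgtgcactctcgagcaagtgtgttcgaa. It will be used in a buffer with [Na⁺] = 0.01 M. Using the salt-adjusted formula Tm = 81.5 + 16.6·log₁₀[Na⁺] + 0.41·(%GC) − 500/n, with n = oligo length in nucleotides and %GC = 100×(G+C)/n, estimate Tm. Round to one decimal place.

51.8°C

Length n = 33. C=7, A=9, G=8, T=9
G+C = 15, so %GC = 15/33 × 100 = 45.455%
Salt term: 16.6 × (-2) = -33.2
GC term: 0.41 × 45.455 = 18.637; length term: −500/33 = −15.152
Tm = 81.5 + (-33.2) + 18.637 − 15.152 = 51.785 → 51.8°C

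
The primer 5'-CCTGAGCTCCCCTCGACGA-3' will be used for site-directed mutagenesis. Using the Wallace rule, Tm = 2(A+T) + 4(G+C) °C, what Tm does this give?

64°C

Counting bases: G=4, T=3, A=3, C=9
AT pairs contribute 6, GC pairs contribute 13.
Tm = 2(6) + 4(13) = 12 + 52 = 64°C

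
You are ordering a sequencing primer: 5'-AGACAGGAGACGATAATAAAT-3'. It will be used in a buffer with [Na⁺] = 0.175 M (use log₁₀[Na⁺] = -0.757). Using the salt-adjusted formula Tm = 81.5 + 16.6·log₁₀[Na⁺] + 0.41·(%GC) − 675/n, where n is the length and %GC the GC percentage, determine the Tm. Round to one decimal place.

Length n = 21. Counting bases: G=5, C=2, A=11, T=3
G+C = 7, so %GC = 7/21 × 100 = 33.333%
Salt term: 16.6 × (-0.757) = -12.566
GC term: 0.41 × 33.333 = 13.667; length term: −675/21 = −32.143
Tm = 81.5 + (-12.566) + 13.667 − 32.143 = 50.458 → 50.5°C

50.5°C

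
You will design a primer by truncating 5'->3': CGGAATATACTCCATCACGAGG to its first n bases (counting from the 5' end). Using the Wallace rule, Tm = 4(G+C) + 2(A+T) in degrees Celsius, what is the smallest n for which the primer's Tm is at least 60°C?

First 20 bases: CGGAATATACTCCATCACGA → Tm = 58°C (< 60°C)
First 21 bases: CGGAATATACTCCATCACGAG → Tm = 62°C (≥ 60°C)
Since every base adds ≥2°C, Tm only increases with n, so the threshold is first crossed at n = 21.

n = 21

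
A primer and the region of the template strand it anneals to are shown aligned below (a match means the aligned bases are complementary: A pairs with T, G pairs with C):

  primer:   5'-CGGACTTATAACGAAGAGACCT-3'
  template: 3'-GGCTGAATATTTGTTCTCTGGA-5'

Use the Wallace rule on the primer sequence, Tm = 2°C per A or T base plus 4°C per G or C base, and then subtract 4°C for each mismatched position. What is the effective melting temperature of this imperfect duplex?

52°C

Primer base counts: A=8, T=4, G=5, C=5 → A+T=12, G+C=10
Perfect-match Tm = 2(12) + 4(10) = 24 + 40 = 64°C
Mismatches (positions where the bases are not complementary): 3 (at positions 2, 12, 13)
Effective Tm = 64 − 3×4 = 64 − 12 = 52°C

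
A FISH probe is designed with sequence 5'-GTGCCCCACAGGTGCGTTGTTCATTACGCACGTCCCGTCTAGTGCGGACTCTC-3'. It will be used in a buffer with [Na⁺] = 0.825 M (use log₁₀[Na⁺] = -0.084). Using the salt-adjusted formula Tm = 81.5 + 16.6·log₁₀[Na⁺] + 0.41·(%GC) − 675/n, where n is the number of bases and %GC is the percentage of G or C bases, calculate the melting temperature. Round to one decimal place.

92.1°C

Length n = 53. Base counts: A=7, T=14, G=14, C=18
G+C = 32, so %GC = 32/53 × 100 = 60.377%
Salt term: 16.6 × (-0.084) = -1.394
GC term: 0.41 × 60.377 = 24.755; length term: −675/53 = −12.736
Tm = 81.5 + (-1.394) + 24.755 − 12.736 = 92.125 → 92.1°C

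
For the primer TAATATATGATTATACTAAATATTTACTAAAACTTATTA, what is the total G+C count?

Base counts: A=18, G=1, T=17, C=3
Total G or C: 1 + 3 = 4

4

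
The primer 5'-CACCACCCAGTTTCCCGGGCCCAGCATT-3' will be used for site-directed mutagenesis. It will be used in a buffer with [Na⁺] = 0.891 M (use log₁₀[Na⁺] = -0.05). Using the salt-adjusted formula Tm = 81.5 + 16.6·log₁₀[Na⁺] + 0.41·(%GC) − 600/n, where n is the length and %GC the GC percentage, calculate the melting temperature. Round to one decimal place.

Length n = 28. Counting bases: G=5, A=5, C=13, T=5
G+C = 18, so %GC = 18/28 × 100 = 64.286%
Salt term: 16.6 × (-0.05) = -0.83
GC term: 0.41 × 64.286 = 26.357; length term: −600/28 = −21.429
Tm = 81.5 + (-0.83) + 26.357 − 21.429 = 85.598 → 85.6°C

85.6°C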